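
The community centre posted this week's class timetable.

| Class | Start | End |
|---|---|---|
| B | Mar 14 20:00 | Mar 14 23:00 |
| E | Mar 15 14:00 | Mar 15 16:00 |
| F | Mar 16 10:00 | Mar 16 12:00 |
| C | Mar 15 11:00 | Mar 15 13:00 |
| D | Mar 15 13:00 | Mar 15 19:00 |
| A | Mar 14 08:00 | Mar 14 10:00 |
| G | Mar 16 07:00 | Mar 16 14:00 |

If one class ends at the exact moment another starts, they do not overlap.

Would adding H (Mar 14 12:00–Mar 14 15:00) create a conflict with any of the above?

No — it doesn't clash with anything

A: ends Mar 14 10:00 at or before H starts Mar 14 12:00 → clear.
B: starts Mar 14 20:00 at or after H ends Mar 14 15:00 → clear.
C: starts Mar 15 11:00 at or after H ends Mar 14 15:00 → clear.
D: starts Mar 15 13:00 at or after H ends Mar 14 15:00 → clear.
E: starts Mar 15 14:00 at or after H ends Mar 14 15:00 → clear.
G: starts Mar 16 07:00 at or after H ends Mar 14 15:00 → clear.
F: starts Mar 16 10:00 at or after H ends Mar 14 15:00 → clear.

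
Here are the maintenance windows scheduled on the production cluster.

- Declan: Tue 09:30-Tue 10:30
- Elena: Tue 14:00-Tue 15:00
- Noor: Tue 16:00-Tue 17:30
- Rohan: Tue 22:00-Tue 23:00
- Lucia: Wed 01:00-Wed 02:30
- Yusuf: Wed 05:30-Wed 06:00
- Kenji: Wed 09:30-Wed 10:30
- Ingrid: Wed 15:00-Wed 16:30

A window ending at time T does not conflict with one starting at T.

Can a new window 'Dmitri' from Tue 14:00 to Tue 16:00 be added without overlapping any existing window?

Declan: ends Tue 10:30 at or before Dmitri starts Tue 14:00 → clear.
Elena: starts Tue 14:00 before Dmitri ends Tue 16:00, and ends Tue 15:00 after Dmitri starts Tue 14:00 → overlap.
Noor: starts Tue 16:00 at or after Dmitri ends Tue 16:00 → clear.
Rohan: starts Tue 22:00 at or after Dmitri ends Tue 16:00 → clear.
Lucia: starts Wed 01:00 at or after Dmitri ends Tue 16:00 → clear.
Yusuf: starts Wed 05:30 at or after Dmitri ends Tue 16:00 → clear.
Kenji: starts Wed 09:30 at or after Dmitri ends Tue 16:00 → clear.
Ingrid: starts Wed 15:00 at or after Dmitri ends Tue 16:00 → clear.
Dmitri overlaps Elena.

No — it overlaps Elena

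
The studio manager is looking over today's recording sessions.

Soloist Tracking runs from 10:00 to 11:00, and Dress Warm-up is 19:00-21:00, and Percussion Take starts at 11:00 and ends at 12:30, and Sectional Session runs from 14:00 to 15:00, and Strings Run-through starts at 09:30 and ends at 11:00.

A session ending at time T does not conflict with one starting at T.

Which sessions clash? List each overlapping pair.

Soloist Tracking & Strings Run-through

Sorted by start: Strings Run-through, Soloist Tracking, Percussion Take, Sectional Session, Dress Warm-up.
Soloist Tracking starts before Strings Run-through ends → Strings Run-through and Soloist Tracking overlap.
Percussion Take starts exactly when Strings Run-through ends (back-to-back, no overlap); Strings Run-through is clear from here.
Percussion Take starts exactly when Soloist Tracking ends (back-to-back, no overlap); Soloist Tracking is clear from here.
Sectional Session starts after Percussion Take ends; Percussion Take is clear from here.
Dress Warm-up starts after Sectional Session ends.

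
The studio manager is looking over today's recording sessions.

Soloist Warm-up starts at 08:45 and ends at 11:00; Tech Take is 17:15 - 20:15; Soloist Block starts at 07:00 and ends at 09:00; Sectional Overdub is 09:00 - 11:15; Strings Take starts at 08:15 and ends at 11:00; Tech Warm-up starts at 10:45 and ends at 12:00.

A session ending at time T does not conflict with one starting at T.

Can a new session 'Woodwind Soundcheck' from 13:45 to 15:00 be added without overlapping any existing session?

Yes — the slot is free

Soloist Block: ends 09:00 at or before Woodwind Soundcheck starts 13:45 → clear.
Strings Take: ends 11:00 at or before Woodwind Soundcheck starts 13:45 → clear.
Soloist Warm-up: ends 11:00 at or before Woodwind Soundcheck starts 13:45 → clear.
Sectional Overdub: ends 11:15 at or before Woodwind Soundcheck starts 13:45 → clear.
Tech Warm-up: ends 12:00 at or before Woodwind Soundcheck starts 13:45 → clear.
Tech Take: starts 17:15 at or after Woodwind Soundcheck ends 15:00 → clear.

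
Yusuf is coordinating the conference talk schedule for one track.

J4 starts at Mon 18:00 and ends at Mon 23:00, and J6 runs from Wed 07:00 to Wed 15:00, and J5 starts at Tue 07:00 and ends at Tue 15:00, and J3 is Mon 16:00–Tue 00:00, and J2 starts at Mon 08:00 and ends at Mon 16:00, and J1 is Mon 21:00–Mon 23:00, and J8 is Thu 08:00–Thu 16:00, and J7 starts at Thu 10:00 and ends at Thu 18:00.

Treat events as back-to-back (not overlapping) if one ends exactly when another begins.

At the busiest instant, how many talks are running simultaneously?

Sort all start/end points and keep a running count:
Mon 08:00 start J2 → 1
Mon 16:00 end J2 → 0
Mon 16:00 start J3 → 1
Mon 18:00 start J4 → 2
Mon 21:00 start J1 → 3
Mon 23:00 end J1 → 2
Mon 23:00 end J4 → 1
Tue 00:00 end J3 → 0
Tue 07:00 start J5 → 1
Tue 15:00 end J5 → 0
Wed 07:00 start J6 → 1
Wed 15:00 end J6 → 0
Thu 08:00 start J8 → 1
Thu 10:00 start J7 → 2
Thu 16:00 end J8 → 1
Thu 18:00 end J7 → 0
Peak is 3, at Mon 21:00 (J1, J3, J4).

3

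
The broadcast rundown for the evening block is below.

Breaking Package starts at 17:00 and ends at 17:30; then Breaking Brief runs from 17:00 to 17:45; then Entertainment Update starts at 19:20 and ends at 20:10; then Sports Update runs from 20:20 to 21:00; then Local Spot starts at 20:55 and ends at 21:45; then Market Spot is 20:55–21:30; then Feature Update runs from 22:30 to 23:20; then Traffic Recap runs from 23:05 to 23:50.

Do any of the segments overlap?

Yes

Two intervals overlap when each starts before the other ends.
Sorted by start: Breaking Package, Breaking Brief, Entertainment Update, Sports Update, Local Spot, Market Spot, Feature Update, Traffic Recap.
Breaking Brief starts before Breaking Package ends → Breaking Package and Breaking Brief overlap.
That's a conflict, so the schedule is not conflict-free.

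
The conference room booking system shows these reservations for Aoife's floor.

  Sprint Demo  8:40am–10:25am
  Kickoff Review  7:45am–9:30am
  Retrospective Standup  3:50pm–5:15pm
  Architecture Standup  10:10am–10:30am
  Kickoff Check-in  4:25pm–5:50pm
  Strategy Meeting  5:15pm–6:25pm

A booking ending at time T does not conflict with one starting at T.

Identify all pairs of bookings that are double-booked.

Two intervals overlap when each starts before the other ends.
Sorted by start: Kickoff Review, Sprint Demo, Architecture Standup, Retrospective Standup, Kickoff Check-in, Strategy Meeting.
Sprint Demo starts before Kickoff Review ends → Kickoff Review and Sprint Demo overlap.
Architecture Standup starts after Kickoff Review ends, so Kickoff Review has no further overlaps.
Architecture Standup starts before Sprint Demo ends → Sprint Demo and Architecture Standup overlap.
Retrospective Standup starts after Sprint Demo ends, so Sprint Demo has no further overlaps.
Retrospective Standup starts after Architecture Standup ends, so Architecture Standup has no further overlaps.
Kickoff Check-in starts before Retrospective Standup ends → Retrospective Standup and Kickoff Check-in overlap.
Strategy Meeting starts exactly when Retrospective Standup ends (back-to-back, no overlap).
Strategy Meeting starts before Kickoff Check-in ends → Kickoff Check-in and Strategy Meeting overlap.

Architecture Standup & Sprint Demo, Kickoff Check-in & Retrospective Standup, Kickoff Check-in & Strategy Meeting, Kickoff Review & Sprint Demo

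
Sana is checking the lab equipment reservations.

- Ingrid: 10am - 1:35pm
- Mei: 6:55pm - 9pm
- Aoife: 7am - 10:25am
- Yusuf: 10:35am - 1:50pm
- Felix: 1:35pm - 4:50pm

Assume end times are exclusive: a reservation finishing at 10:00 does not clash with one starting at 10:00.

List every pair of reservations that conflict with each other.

Sorted by start: Aoife, Ingrid, Yusuf, Felix, Mei.
Ingrid starts before Aoife ends → Aoife and Ingrid overlap.
Yusuf starts after Aoife ends; Aoife is clear from here.
Yusuf starts before Ingrid ends → Ingrid and Yusuf overlap.
Felix starts exactly when Ingrid ends (back-to-back, no overlap); Ingrid is clear from here.
Felix starts before Yusuf ends → Yusuf and Felix overlap.
Mei starts after Yusuf ends.
Mei starts after Felix ends.

Aoife & Ingrid, Felix & Yusuf, Ingrid & Yusuf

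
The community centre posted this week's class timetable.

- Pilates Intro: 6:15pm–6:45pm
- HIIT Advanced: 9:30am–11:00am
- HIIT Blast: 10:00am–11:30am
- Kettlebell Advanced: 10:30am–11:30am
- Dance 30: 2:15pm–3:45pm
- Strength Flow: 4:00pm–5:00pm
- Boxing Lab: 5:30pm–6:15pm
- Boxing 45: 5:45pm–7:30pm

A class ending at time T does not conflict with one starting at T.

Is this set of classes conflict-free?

No

Sorted by start: HIIT Advanced, HIIT Blast, Kettlebell Advanced, Dance 30, Strength Flow, Boxing Lab, Boxing 45, Pilates Intro.
HIIT Blast starts before HIIT Advanced ends → HIIT Advanced and HIIT Blast overlap.
That's a conflict, so the schedule is not conflict-free.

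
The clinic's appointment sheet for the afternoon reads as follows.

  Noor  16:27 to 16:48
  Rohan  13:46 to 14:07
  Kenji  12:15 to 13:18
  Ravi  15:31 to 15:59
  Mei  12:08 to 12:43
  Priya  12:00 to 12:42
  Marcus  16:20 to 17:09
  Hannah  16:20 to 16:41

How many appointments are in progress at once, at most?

Sort all start/end points and keep a running count:
12:00 start Priya → 1
12:08 start Mei → 2
12:15 start Kenji → 3
12:42 end Priya → 2
12:43 end Mei → 1
13:18 end Kenji → 0
13:46 start Rohan → 1
14:07 end Rohan → 0
15:31 start Ravi → 1
15:59 end Ravi → 0
16:20 start Hannah → 1
16:20 start Marcus → 2
16:27 start Noor → 3
16:41 end Hannah → 2
16:48 end Noor → 1
17:09 end Marcus → 0
Peak is 3, at 12:15 (Kenji, Mei, Priya).

3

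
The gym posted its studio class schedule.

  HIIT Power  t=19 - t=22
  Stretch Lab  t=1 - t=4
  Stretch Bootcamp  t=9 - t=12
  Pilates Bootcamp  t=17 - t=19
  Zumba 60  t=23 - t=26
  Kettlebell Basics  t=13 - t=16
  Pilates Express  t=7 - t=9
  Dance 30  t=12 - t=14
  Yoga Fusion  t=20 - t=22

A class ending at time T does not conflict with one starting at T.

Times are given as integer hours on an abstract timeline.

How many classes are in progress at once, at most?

2

Sweep the timeline, counting +1 at each start and −1 at each end (ends before starts at a tie):
t=1 start Stretch Lab → 1
t=4 end Stretch Lab → 0
t=7 start Pilates Express → 1
t=9 end Pilates Express → 0
t=9 start Stretch Bootcamp → 1
t=12 end Stretch Bootcamp → 0
t=12 start Dance 30 → 1
t=13 start Kettlebell Basics → 2
t=14 end Dance 30 → 1
t=16 end Kettlebell Basics → 0
t=17 start Pilates Bootcamp → 1
t=19 end Pilates Bootcamp → 0
t=19 start HIIT Power → 1
t=20 start Yoga Fusion → 2
t=22 end HIIT Power → 1
t=22 end Yoga Fusion → 0
t=23 start Zumba 60 → 1
t=26 end Zumba 60 → 0
Peak is 2, at t=13 (Dance 30, Kettlebell Basics).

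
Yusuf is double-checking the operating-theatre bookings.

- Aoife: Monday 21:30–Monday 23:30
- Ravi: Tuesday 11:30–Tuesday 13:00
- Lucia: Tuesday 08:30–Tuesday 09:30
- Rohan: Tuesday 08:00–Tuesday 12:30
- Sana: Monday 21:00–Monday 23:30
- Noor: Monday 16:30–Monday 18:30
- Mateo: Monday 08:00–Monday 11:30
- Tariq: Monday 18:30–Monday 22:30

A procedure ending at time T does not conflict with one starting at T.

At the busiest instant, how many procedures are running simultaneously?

3

Sweep the timeline, counting +1 at each start and −1 at each end (ends before starts at a tie):
Monday 08:00 start Mateo → 1
Monday 11:30 end Mateo → 0
Monday 16:30 start Noor → 1
Monday 18:30 end Noor → 0
Monday 18:30 start Tariq → 1
Monday 21:00 start Sana → 2
Monday 21:30 start Aoife → 3
Monday 22:30 end Tariq → 2
Monday 23:30 end Aoife → 1
Monday 23:30 end Sana → 0
Tuesday 08:00 start Rohan → 1
Tuesday 08:30 start Lucia → 2
Tuesday 09:30 end Lucia → 1
Tuesday 11:30 start Ravi → 2
Tuesday 12:30 end Rohan → 1
Tuesday 13:00 end Ravi → 0
Peak is 3, at Monday 21:30 (Aoife, Sana, Tariq).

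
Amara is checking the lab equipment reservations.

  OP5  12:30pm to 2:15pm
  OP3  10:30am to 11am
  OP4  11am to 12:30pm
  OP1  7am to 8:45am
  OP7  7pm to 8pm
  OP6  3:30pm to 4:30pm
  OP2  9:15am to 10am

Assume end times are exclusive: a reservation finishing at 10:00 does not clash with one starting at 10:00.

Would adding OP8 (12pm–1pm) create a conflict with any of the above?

OP1: ends 8:45am at or before OP8 starts 12pm → clear.
OP2: ends 10am at or before OP8 starts 12pm → clear.
OP3: ends 11am at or before OP8 starts 12pm → clear.
OP4: starts 11am before OP8 ends 1pm, and ends 12:30pm after OP8 starts 12pm → overlap.
OP5: starts 12:30pm before OP8 ends 1pm, and ends 2:15pm after OP8 starts 12pm → overlap.
OP6: starts 3:30pm at or after OP8 ends 1pm → clear.
OP7: starts 7pm at or after OP8 ends 1pm → clear.
OP8 overlaps OP4, OP5.

Yes — it overlaps OP4, OP5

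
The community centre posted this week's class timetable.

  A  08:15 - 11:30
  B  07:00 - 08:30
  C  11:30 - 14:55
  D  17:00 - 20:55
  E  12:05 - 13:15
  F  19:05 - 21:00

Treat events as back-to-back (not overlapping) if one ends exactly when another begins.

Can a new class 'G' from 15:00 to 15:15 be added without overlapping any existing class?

Yes — the slot is free

B: ends 08:30 at or before G starts 15:00 → clear.
A: ends 11:30 at or before G starts 15:00 → clear.
C: ends 14:55 at or before G starts 15:00 → clear.
E: ends 13:15 at or before G starts 15:00 → clear.
D: starts 17:00 at or after G ends 15:15 → clear.
F: starts 19:05 at or after G ends 15:15 → clear.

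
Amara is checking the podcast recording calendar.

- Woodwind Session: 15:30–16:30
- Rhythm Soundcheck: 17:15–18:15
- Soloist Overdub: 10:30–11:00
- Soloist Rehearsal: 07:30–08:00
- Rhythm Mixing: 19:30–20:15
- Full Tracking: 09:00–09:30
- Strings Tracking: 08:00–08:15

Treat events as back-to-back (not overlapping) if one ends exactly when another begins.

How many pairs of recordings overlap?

Sorted by start: Soloist Rehearsal, Strings Tracking, Full Tracking, Soloist Overdub, Woodwind Session, Rhythm Soundcheck, Rhythm Mixing.
Strings Tracking starts exactly when Soloist Rehearsal ends (back-to-back, no overlap), so nothing later overlaps Soloist Rehearsal either.
Full Tracking starts after Strings Tracking ends, so nothing later overlaps Strings Tracking either.
Soloist Overdub starts after Full Tracking ends, so nothing later overlaps Full Tracking either.
Woodwind Session starts after Soloist Overdub ends, so nothing later overlaps Soloist Overdub either.
Rhythm Soundcheck starts after Woodwind Session ends, so nothing later overlaps Woodwind Session either.
Rhythm Mixing starts after Rhythm Soundcheck ends.
No pair overlaps.

0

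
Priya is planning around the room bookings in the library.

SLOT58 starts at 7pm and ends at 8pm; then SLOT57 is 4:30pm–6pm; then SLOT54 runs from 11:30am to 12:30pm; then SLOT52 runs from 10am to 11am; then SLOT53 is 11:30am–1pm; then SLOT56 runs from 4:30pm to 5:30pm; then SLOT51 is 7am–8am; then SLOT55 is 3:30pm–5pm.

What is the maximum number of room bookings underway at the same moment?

3

Walk through starts and ends in time order (an end at T is processed before a start at T):
7am start SLOT51 → 1
8am end SLOT51 → 0
10am start SLOT52 → 1
11am end SLOT52 → 0
11:30am start SLOT53 → 1
11:30am start SLOT54 → 2
12:30pm end SLOT54 → 1
1pm end SLOT53 → 0
3:30pm start SLOT55 → 1
4:30pm start SLOT56 → 2
4:30pm start SLOT57 → 3
5pm end SLOT55 → 2
5:30pm end SLOT56 → 1
6pm end SLOT57 → 0
7pm start SLOT58 → 1
8pm end SLOT58 → 0
Peak is 3, at 4:30pm (SLOT55, SLOT56, SLOT57).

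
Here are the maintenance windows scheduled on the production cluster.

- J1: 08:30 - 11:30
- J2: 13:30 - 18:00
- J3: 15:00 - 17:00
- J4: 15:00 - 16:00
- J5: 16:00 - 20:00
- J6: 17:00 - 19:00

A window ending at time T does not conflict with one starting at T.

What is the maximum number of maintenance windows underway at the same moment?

3

Sweep the timeline, counting +1 at each start and −1 at each end (ends before starts at a tie):
08:30 start J1 → 1
11:30 end J1 → 0
13:30 start J2 → 1
15:00 start J3 → 2
15:00 start J4 → 3
16:00 end J4 → 2
16:00 start J5 → 3
17:00 end J3 → 2
17:00 start J6 → 3
18:00 end J2 → 2
19:00 end J6 → 1
20:00 end J5 → 0
Peak is 3, at 15:00 (J2, J3, J4).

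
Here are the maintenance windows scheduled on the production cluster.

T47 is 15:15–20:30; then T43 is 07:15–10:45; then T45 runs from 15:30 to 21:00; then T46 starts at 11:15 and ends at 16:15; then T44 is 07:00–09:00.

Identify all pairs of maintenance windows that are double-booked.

Sorted by start: T44, T43, T46, T47, T45.
T43 starts before T44 ends → T44 and T43 overlap.
T46 starts after T44 ends, so T44 has no further overlaps.
T46 starts after T43 ends, so T43 has no further overlaps.
T47 starts before T46 ends → T46 and T47 overlap.
T45 starts before T46 ends → T46 and T45 overlap.
T45 starts before T47 ends → T47 and T45 overlap.

T43 & T44, T45 & T46, T45 & T47, T46 & T47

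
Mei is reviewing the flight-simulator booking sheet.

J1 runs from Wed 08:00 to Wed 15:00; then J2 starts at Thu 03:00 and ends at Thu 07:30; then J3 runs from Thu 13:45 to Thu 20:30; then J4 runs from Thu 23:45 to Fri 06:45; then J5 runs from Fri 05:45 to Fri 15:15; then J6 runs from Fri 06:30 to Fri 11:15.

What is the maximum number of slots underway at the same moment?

3

Walk through starts and ends in time order (an end at T is processed before a start at T):
Wed 08:00 start J1 → 1
Wed 15:00 end J1 → 0
Thu 03:00 start J2 → 1
Thu 07:30 end J2 → 0
Thu 13:45 start J3 → 1
Thu 20:30 end J3 → 0
Thu 23:45 start J4 → 1
Fri 05:45 start J5 → 2
Fri 06:30 start J6 → 3
Fri 06:45 end J4 → 2
Fri 11:15 end J6 → 1
Fri 15:15 end J5 → 0
Peak is 3, at Fri 06:30 (J4, J5, J6).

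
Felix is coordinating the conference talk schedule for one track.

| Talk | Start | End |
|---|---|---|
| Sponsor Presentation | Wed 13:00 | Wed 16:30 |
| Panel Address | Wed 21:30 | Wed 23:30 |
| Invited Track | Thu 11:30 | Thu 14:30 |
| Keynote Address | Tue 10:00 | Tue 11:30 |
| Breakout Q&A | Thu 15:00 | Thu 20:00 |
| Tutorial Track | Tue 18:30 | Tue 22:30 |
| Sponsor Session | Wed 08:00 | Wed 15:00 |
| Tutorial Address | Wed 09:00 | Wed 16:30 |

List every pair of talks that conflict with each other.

Two intervals overlap when each starts before the other ends.
Sorted by start: Keynote Address, Tutorial Track, Sponsor Session, Tutorial Address, Sponsor Presentation, Panel Address, Invited Track, Breakout Q&A.
Tutorial Track starts after Keynote Address ends — done with Keynote Address.
Sponsor Session starts after Tutorial Track ends — done with Tutorial Track.
Tutorial Address starts before Sponsor Session ends → Sponsor Session and Tutorial Address overlap.
Sponsor Presentation starts before Sponsor Session ends → Sponsor Session and Sponsor Presentation overlap.
Panel Address starts after Sponsor Session ends — done with Sponsor Session.
Sponsor Presentation starts before Tutorial Address ends → Tutorial Address and Sponsor Presentation overlap.
Panel Address starts after Tutorial Address ends — done with Tutorial Address.
Panel Address starts after Sponsor Presentation ends — done with Sponsor Presentation.
Invited Track starts after Panel Address ends — done with Panel Address.
Breakout Q&A starts after Invited Track ends.

Sponsor Presentation & Sponsor Session, Sponsor Presentation & Tutorial Address, Sponsor Session & Tutorial Address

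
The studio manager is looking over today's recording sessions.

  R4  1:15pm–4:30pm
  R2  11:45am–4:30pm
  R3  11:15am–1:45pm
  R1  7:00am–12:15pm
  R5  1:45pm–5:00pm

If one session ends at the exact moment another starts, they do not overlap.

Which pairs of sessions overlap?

R1 & R2, R1 & R3, R2 & R3, R2 & R4, R2 & R5, R3 & R4, R4 & R5

Two intervals overlap when each starts before the other ends.
Sorted by start: R1, R3, R2, R4, R5.
R3 starts before R1 ends → R1 and R3 overlap.
R2 starts before R1 ends → R1 and R2 overlap.
R4 starts after R1 ends — done with R1.
R2 starts before R3 ends → R3 and R2 overlap.
R4 starts before R3 ends → R3 and R4 overlap.
R5 starts exactly when R3 ends (back-to-back, no overlap).
R4 starts before R2 ends → R2 and R4 overlap.
R5 starts before R2 ends → R2 and R5 overlap.
R5 starts before R4 ends → R4 and R5 overlap.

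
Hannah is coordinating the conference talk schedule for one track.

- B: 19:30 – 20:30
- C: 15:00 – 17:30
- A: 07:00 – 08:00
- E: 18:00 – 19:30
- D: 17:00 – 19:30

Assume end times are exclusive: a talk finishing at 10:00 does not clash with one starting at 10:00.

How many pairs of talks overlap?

2

Check each pair: they overlap iff neither finishes before the other starts.
Sorted by start: A, C, D, E, B.
C starts after A ends — done with A.
D starts before C ends → C and D overlap.
E starts after C ends — done with C.
E starts before D ends → D and E overlap.
B starts exactly when D ends (back-to-back, no overlap).
B starts exactly when E ends (back-to-back, no overlap).
Overlapping pairs: C & D, D & E — 2 in total.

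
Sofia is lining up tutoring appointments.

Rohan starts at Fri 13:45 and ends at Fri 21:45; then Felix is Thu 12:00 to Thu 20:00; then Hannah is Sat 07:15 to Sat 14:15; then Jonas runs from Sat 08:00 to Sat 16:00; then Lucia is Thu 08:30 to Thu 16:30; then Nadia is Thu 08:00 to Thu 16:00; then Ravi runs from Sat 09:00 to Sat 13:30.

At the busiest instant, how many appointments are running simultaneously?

Sort all start/end points and keep a running count:
Thu 08:00 start Nadia → 1
Thu 08:30 start Lucia → 2
Thu 12:00 start Felix → 3
Thu 16:00 end Nadia → 2
Thu 16:30 end Lucia → 1
Thu 20:00 end Felix → 0
Fri 13:45 start Rohan → 1
Fri 21:45 end Rohan → 0
Sat 07:15 start Hannah → 1
Sat 08:00 start Jonas → 2
Sat 09:00 start Ravi → 3
Sat 13:30 end Ravi → 2
Sat 14:15 end Hannah → 1
Sat 16:00 end Jonas → 0
Peak is 3, at Thu 12:00 (Felix, Lucia, Nadia).

3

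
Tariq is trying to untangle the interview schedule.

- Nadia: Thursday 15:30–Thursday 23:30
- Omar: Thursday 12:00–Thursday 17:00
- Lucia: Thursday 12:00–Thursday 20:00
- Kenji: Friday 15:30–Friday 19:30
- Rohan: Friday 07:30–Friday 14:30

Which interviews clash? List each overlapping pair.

Lucia & Nadia, Lucia & Omar, Nadia & Omar

Check each pair: they overlap iff neither finishes before the other starts.
Sorted by start: Omar, Lucia, Nadia, Rohan, Kenji.
Lucia starts before Omar ends → Omar and Lucia overlap.
Nadia starts before Omar ends → Omar and Nadia overlap.
Rohan starts after Omar ends; Omar is clear from here.
Nadia starts before Lucia ends → Lucia and Nadia overlap.
Rohan starts after Lucia ends; Lucia is clear from here.
Rohan starts after Nadia ends; Nadia is clear from here.
Kenji starts after Rohan ends.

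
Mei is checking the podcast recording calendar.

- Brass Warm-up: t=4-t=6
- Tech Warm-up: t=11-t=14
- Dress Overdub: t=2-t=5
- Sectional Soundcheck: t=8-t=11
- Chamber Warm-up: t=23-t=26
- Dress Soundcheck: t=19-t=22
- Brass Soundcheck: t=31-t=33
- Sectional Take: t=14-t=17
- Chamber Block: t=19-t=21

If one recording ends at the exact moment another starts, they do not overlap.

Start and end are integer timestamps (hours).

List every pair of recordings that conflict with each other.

Brass Warm-up & Dress Overdub, Chamber Block & Dress Soundcheck

Sorted by start: Dress Overdub, Brass Warm-up, Sectional Soundcheck, Tech Warm-up, Sectional Take, Chamber Block, Dress Soundcheck, Chamber Warm-up, Brass Soundcheck.
Brass Warm-up starts before Dress Overdub ends → Dress Overdub and Brass Warm-up overlap.
Sectional Soundcheck starts after Dress Overdub ends, so Dress Overdub has no further overlaps.
Sectional Soundcheck starts after Brass Warm-up ends, so Brass Warm-up has no further overlaps.
Tech Warm-up starts exactly when Sectional Soundcheck ends (back-to-back, no overlap), so Sectional Soundcheck has no further overlaps.
Sectional Take starts exactly when Tech Warm-up ends (back-to-back, no overlap), so Tech Warm-up has no further overlaps.
Chamber Block starts after Sectional Take ends, so Sectional Take has no further overlaps.
Dress Soundcheck starts before Chamber Block ends → Chamber Block and Dress Soundcheck overlap.
Chamber Warm-up starts after Chamber Block ends, so Chamber Block has no further overlaps.
Chamber Warm-up starts after Dress Soundcheck ends, so Dress Soundcheck has no further overlaps.
Brass Soundcheck starts after Chamber Warm-up ends.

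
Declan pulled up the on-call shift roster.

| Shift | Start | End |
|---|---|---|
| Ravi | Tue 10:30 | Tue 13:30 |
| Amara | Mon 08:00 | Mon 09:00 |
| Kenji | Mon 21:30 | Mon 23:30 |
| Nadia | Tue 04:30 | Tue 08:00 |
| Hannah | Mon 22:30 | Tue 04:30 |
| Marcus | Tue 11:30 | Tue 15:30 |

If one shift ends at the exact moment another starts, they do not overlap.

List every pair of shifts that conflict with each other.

Hannah & Kenji, Marcus & Ravi

Sorted by start: Amara, Kenji, Hannah, Nadia, Ravi, Marcus.
Kenji starts after Amara ends; Amara is clear from here.
Hannah starts before Kenji ends → Kenji and Hannah overlap.
Nadia starts after Kenji ends; Kenji is clear from here.
Nadia starts exactly when Hannah ends (back-to-back, no overlap); Hannah is clear from here.
Ravi starts after Nadia ends; Nadia is clear from here.
Marcus starts before Ravi ends → Ravi and Marcus overlap.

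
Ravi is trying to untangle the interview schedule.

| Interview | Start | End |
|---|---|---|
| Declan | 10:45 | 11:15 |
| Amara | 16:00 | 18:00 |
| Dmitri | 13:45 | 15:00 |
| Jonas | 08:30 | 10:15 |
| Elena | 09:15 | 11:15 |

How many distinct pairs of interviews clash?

2

Sorted by start: Jonas, Elena, Declan, Dmitri, Amara.
Elena starts before Jonas ends → Jonas and Elena overlap.
Declan starts after Jonas ends, so nothing later overlaps Jonas either.
Declan starts before Elena ends → Elena and Declan overlap.
Dmitri starts after Elena ends, so nothing later overlaps Elena either.
Dmitri starts after Declan ends, so nothing later overlaps Declan either.
Amara starts after Dmitri ends.
Overlapping pairs: Declan & Elena, Elena & Jonas — 2 in total.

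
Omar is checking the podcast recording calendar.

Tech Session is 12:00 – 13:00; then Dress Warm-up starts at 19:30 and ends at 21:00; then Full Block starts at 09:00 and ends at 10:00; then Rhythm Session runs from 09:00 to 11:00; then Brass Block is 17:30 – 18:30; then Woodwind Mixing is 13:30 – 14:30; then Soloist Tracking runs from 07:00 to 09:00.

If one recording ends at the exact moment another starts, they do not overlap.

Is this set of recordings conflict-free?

Sorted by start: Soloist Tracking, Full Block, Rhythm Session, Tech Session, Woodwind Mixing, Brass Block, Dress Warm-up.
Full Block starts exactly when Soloist Tracking ends (back-to-back, no overlap); Soloist Tracking is clear from here.
Rhythm Session starts before Full Block ends → Full Block and Rhythm Session overlap.
That's a conflict, so the schedule is not conflict-free.

No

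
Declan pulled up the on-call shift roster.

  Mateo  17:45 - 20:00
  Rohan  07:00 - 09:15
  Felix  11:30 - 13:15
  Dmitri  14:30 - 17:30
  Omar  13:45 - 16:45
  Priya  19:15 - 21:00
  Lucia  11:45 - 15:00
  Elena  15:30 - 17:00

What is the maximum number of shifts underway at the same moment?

Sort all start/end points and keep a running count:
07:00 start Rohan → 1
09:15 end Rohan → 0
11:30 start Felix → 1
11:45 start Lucia → 2
13:15 end Felix → 1
13:45 start Omar → 2
14:30 start Dmitri → 3
15:00 end Lucia → 2
15:30 start Elena → 3
16:45 end Omar → 2
17:00 end Elena → 1
17:30 end Dmitri → 0
17:45 start Mateo → 1
19:15 start Priya → 2
20:00 end Mateo → 1
21:00 end Priya → 0
Peak is 3, at 14:30 (Dmitri, Lucia, Omar).

3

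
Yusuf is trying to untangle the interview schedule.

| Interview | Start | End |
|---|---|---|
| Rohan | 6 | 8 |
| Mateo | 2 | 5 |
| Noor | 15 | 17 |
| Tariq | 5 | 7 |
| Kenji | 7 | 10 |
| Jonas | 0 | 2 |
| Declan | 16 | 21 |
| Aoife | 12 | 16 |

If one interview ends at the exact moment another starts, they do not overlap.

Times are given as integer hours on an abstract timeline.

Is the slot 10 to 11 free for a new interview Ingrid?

Jonas: ends 2 at or before Ingrid starts 10 → clear.
Mateo: ends 5 at or before Ingrid starts 10 → clear.
Tariq: ends 7 at or before Ingrid starts 10 → clear.
Rohan: ends 8 at or before Ingrid starts 10 → clear.
Kenji: ends 10 at or before Ingrid starts 10 → clear.
Aoife: starts 12 at or after Ingrid ends 11 → clear.
Noor: starts 15 at or after Ingrid ends 11 → clear.
Declan: starts 16 at or after Ingrid ends 11 → clear.

Yes — the slot is free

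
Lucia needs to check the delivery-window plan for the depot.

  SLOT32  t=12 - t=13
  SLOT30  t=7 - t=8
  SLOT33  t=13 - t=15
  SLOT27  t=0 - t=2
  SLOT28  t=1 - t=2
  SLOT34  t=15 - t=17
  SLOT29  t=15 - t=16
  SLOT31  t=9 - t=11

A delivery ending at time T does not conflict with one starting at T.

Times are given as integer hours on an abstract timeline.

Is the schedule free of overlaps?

No

Sorted by start: SLOT27, SLOT28, SLOT30, SLOT31, SLOT32, SLOT33, SLOT29, SLOT34.
SLOT28 starts before SLOT27 ends → SLOT27 and SLOT28 overlap.
That's a conflict, so the schedule is not conflict-free.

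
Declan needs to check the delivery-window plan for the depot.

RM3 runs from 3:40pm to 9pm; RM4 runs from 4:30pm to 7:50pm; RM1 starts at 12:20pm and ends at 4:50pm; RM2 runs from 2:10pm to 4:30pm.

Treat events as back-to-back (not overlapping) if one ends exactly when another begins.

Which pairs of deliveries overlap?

Sorted by start: RM1, RM2, RM3, RM4.
RM2 starts before RM1 ends → RM1 and RM2 overlap.
RM3 starts before RM1 ends → RM1 and RM3 overlap.
RM4 starts before RM1 ends → RM1 and RM4 overlap.
RM3 starts before RM2 ends → RM2 and RM3 overlap.
RM4 starts exactly when RM2 ends (back-to-back, no overlap).
RM4 starts before RM3 ends → RM3 and RM4 overlap.

RM1 & RM2, RM1 & RM3, RM1 & RM4, RM2 & RM3, RM3 & RM4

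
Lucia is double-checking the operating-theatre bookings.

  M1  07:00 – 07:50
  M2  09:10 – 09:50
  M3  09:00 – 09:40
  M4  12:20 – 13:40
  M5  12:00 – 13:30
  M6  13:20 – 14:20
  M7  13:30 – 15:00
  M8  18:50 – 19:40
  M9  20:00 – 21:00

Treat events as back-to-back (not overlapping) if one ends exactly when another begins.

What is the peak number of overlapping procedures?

3

Sort all start/end points and keep a running count:
07:00 start M1 → 1
07:50 end M1 → 0
09:00 start M3 → 1
09:10 start M2 → 2
09:40 end M3 → 1
09:50 end M2 → 0
12:00 start M5 → 1
12:20 start M4 → 2
13:20 start M6 → 3
13:30 end M5 → 2
13:30 start M7 → 3
13:40 end M4 → 2
14:20 end M6 → 1
15:00 end M7 → 0
18:50 start M8 → 1
19:40 end M8 → 0
20:00 start M9 → 1
21:00 end M9 → 0
Peak is 3, at 13:20 (M4, M5, M6).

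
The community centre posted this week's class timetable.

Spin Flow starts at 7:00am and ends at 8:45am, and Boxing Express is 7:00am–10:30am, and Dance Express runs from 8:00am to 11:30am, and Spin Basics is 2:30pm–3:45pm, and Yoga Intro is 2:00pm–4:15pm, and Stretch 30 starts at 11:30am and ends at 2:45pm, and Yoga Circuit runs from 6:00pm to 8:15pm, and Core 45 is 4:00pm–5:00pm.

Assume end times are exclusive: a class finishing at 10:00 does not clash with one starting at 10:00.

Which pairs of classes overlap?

Boxing Express & Dance Express, Boxing Express & Spin Flow, Core 45 & Yoga Intro, Dance Express & Spin Flow, Spin Basics & Stretch 30, Spin Basics & Yoga Intro, Stretch 30 & Yoga Intro

Two intervals overlap when each starts before the other ends.
Sorted by start: Spin Flow, Boxing Express, Dance Express, Stretch 30, Yoga Intro, Spin Basics, Core 45, Yoga Circuit.
Boxing Express starts before Spin Flow ends → Spin Flow and Boxing Express overlap.
Dance Express starts before Spin Flow ends → Spin Flow and Dance Express overlap.
Stretch 30 starts after Spin Flow ends — done with Spin Flow.
Dance Express starts before Boxing Express ends → Boxing Express and Dance Express overlap.
Stretch 30 starts after Boxing Express ends — done with Boxing Express.
Stretch 30 starts exactly when Dance Express ends (back-to-back, no overlap) — done with Dance Express.
Yoga Intro starts before Stretch 30 ends → Stretch 30 and Yoga Intro overlap.
Spin Basics starts before Stretch 30 ends → Stretch 30 and Spin Basics overlap.
Core 45 starts after Stretch 30 ends — done with Stretch 30.
Spin Basics starts before Yoga Intro ends → Yoga Intro and Spin Basics overlap.
Core 45 starts before Yoga Intro ends → Yoga Intro and Core 45 overlap.
Yoga Circuit starts after Yoga Intro ends.
Core 45 starts after Spin Basics ends — done with Spin Basics.
Yoga Circuit starts after Core 45 ends.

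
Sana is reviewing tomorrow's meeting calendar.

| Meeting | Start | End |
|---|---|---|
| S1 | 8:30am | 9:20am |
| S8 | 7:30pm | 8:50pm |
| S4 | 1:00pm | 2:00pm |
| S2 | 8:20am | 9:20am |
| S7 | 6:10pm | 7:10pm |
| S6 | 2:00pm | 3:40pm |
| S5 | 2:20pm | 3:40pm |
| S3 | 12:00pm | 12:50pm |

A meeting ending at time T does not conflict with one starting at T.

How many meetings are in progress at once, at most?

Walk through starts and ends in time order (an end at T is processed before a start at T):
8:20am start S2 → 1
8:30am start S1 → 2
9:20am end S1 → 1
9:20am end S2 → 0
12:00pm start S3 → 1
12:50pm end S3 → 0
1:00pm start S4 → 1
2:00pm end S4 → 0
2:00pm start S6 → 1
2:20pm start S5 → 2
3:40pm end S5 → 1
3:40pm end S6 → 0
6:10pm start S7 → 1
7:10pm end S7 → 0
7:30pm start S8 → 1
8:50pm end S8 → 0
Peak is 2, at 8:30am (S1, S2).

2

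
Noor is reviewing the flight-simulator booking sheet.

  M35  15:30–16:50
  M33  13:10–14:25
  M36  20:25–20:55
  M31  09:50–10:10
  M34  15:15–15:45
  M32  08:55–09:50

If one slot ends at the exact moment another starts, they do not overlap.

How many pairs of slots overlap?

Check each pair: they overlap iff neither finishes before the other starts.
Sorted by start: M32, M31, M33, M34, M35, M36.
M31 starts exactly when M32 ends (back-to-back, no overlap) — done with M32.
M33 starts after M31 ends — done with M31.
M34 starts after M33 ends — done with M33.
M35 starts before M34 ends → M34 and M35 overlap.
M36 starts after M34 ends.
M36 starts after M35 ends.
Overlapping pairs: M34 & M35 — 1 in total.

1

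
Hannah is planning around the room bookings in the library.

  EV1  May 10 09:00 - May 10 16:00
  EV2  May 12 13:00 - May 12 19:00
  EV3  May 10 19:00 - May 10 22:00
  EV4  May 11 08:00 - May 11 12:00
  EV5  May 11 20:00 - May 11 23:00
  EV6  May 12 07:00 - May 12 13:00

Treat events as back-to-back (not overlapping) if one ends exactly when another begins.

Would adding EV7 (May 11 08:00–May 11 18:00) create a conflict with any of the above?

Yes — it overlaps EV4

EV1: ends May 10 16:00 at or before EV7 starts May 11 08:00 → clear.
EV3: ends May 10 22:00 at or before EV7 starts May 11 08:00 → clear.
EV4: starts May 11 08:00 before EV7 ends May 11 18:00, and ends May 11 12:00 after EV7 starts May 11 08:00 → overlap.
EV5: starts May 11 20:00 at or after EV7 ends May 11 18:00 → clear.
EV6: starts May 12 07:00 at or after EV7 ends May 11 18:00 → clear.
EV2: starts May 12 13:00 at or after EV7 ends May 11 18:00 → clear.
EV7 overlaps EV4.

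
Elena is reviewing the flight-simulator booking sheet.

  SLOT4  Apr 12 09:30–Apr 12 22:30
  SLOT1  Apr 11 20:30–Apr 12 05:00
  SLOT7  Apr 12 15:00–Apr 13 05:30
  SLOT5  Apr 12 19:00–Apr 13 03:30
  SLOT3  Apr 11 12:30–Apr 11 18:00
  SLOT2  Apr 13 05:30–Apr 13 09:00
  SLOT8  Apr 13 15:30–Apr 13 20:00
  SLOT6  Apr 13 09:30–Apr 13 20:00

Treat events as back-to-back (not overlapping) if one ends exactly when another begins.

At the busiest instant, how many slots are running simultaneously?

Walk through starts and ends in time order (an end at T is processed before a start at T):
Apr 11 12:30 start SLOT3 → 1
Apr 11 18:00 end SLOT3 → 0
Apr 11 20:30 start SLOT1 → 1
Apr 12 05:00 end SLOT1 → 0
Apr 12 09:30 start SLOT4 → 1
Apr 12 15:00 start SLOT7 → 2
Apr 12 19:00 start SLOT5 → 3
Apr 12 22:30 end SLOT4 → 2
Apr 13 03:30 end SLOT5 → 1
Apr 13 05:30 end SLOT7 → 0
Apr 13 05:30 start SLOT2 → 1
Apr 13 09:00 end SLOT2 → 0
Apr 13 09:30 start SLOT6 → 1
Apr 13 15:30 start SLOT8 → 2
Apr 13 20:00 end SLOT6 → 1
Apr 13 20:00 end SLOT8 → 0
Peak is 3, at Apr 12 19:00 (SLOT4, SLOT5, SLOT7).

3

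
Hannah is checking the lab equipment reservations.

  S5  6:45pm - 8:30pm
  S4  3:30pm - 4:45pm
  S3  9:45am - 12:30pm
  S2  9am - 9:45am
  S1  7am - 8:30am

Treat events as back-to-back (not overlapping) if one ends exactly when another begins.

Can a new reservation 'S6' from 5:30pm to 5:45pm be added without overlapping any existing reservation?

Yes — the slot is free

S1: ends 8:30am at or before S6 starts 5:30pm → clear.
S2: ends 9:45am at or before S6 starts 5:30pm → clear.
S3: ends 12:30pm at or before S6 starts 5:30pm → clear.
S4: ends 4:45pm at or before S6 starts 5:30pm → clear.
S5: starts 6:45pm at or after S6 ends 5:45pm → clear.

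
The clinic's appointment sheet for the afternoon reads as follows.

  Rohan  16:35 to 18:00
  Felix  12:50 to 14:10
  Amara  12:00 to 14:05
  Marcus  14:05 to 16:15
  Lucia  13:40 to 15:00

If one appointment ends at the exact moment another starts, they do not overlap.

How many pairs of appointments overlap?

5

Sorted by start: Amara, Felix, Lucia, Marcus, Rohan.
Felix starts before Amara ends → Amara and Felix overlap.
Lucia starts before Amara ends → Amara and Lucia overlap.
Marcus starts exactly when Amara ends (back-to-back, no overlap) — done with Amara.
Lucia starts before Felix ends → Felix and Lucia overlap.
Marcus starts before Felix ends → Felix and Marcus overlap.
Rohan starts after Felix ends.
Marcus starts before Lucia ends → Lucia and Marcus overlap.
Rohan starts after Lucia ends.
Rohan starts after Marcus ends.
Overlapping pairs: Amara & Felix, Amara & Lucia, Felix & Lucia, Felix & Marcus, Lucia & Marcus — 5 in total.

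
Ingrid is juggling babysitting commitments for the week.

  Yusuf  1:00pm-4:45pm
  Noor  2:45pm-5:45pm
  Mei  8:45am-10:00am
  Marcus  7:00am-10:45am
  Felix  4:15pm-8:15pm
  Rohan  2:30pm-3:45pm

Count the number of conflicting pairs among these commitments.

6

Two intervals overlap when each starts before the other ends.
Sorted by start: Marcus, Mei, Yusuf, Rohan, Noor, Felix.
Mei starts before Marcus ends → Marcus and Mei overlap.
Yusuf starts after Marcus ends, so nothing later overlaps Marcus either.
Yusuf starts after Mei ends, so nothing later overlaps Mei either.
Rohan starts before Yusuf ends → Yusuf and Rohan overlap.
Noor starts before Yusuf ends → Yusuf and Noor overlap.
Felix starts before Yusuf ends → Yusuf and Felix overlap.
Noor starts before Rohan ends → Rohan and Noor overlap.
Felix starts after Rohan ends.
Felix starts before Noor ends → Noor and Felix overlap.
Overlapping pairs: Felix & Noor, Felix & Yusuf, Marcus & Mei, Noor & Rohan, Noor & Yusuf, Rohan & Yusuf — 6 in total.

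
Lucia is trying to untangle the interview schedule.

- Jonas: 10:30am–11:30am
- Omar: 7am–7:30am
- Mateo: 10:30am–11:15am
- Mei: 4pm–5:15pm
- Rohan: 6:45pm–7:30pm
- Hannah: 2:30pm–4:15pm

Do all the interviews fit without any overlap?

Two intervals overlap when each starts before the other ends.
Sorted by start: Omar, Jonas, Mateo, Hannah, Mei, Rohan.
Jonas starts after Omar ends, so nothing later overlaps Omar either.
Mateo starts before Jonas ends → Jonas and Mateo overlap.
That's a conflict, so the schedule is not conflict-free.

No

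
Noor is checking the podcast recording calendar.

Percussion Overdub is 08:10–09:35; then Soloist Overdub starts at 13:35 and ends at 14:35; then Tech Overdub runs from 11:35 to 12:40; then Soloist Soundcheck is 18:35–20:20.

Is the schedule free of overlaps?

Yes

Sorted by start: Percussion Overdub, Tech Overdub, Soloist Overdub, Soloist Soundcheck.
Tech Overdub starts after Percussion Overdub ends, so Percussion Overdub has no further overlaps.
Soloist Overdub starts after Tech Overdub ends, so Tech Overdub has no further overlaps.
Soloist Soundcheck starts after Soloist Overdub ends.
Every pair is clear; the schedule has no overlaps.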